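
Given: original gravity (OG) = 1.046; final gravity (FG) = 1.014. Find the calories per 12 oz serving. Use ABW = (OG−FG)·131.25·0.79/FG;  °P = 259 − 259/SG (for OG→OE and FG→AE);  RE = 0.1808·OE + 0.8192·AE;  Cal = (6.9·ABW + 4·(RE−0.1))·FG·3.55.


ABW = (1.046 − 1.014)·131.25·0.79/1.014 = 3.2722
OE = 259 − 259/1.046 = 11.3901 °P
AE = 259 − 259/1.014 = 3.5759 °P
RE = 0.1808·11.3901 + 0.8192·3.5759 = 4.9887 °P
Cal = (6.9·3.2722 + 4·(4.9887−0.1))·1.014·3.55

151.6663 kcal


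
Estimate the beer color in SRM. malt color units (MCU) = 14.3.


SRM = 1.4922 · MCU^0.6859
SRM = 1.4922 · 14.3^0.6859

9.2528 SRM


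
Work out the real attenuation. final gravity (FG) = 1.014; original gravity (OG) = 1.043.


AA = (OG−FG)/(OG−1)·100;  RA = AA·0.8192
AA = (1.043 − 1.014)/(1.043 − 1)·100 = 67.4419
RA = 67.4419·0.8192

55.2484 %


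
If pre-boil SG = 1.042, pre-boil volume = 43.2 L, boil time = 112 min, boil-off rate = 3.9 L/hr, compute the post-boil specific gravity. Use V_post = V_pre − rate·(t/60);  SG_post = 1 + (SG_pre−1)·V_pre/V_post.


V_post = 43.2 − 3.9·(112/60) = 35.9200
SG_post = 1 + (1.042 − 1)·43.2/35.9200

1.0505


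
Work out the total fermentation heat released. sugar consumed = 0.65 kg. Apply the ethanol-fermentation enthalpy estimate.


Q = m_sugar · 590 kJ/kg
Q = 0.65 · 590

383.5000 kJ


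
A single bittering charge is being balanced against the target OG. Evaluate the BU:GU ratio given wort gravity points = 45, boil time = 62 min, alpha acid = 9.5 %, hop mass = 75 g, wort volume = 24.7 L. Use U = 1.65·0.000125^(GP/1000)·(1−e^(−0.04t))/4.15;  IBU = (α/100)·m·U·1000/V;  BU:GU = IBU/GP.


U = 1.65·0.000125^(45/1000)·(1−e^(−0.04·62))/4.15 = 0.2431
IBU = (9.5/100)·75·0.2431·1000/24.7 = 70.1297
BU:GU = 70.1297/45

1.5584


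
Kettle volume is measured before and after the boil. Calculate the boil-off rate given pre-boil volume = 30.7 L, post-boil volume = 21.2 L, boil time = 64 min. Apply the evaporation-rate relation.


rate = (V_pre − V_post) / (t_min/60)
rate = (30.7 − 21.2) / (64/60)

8.9062 L/hr


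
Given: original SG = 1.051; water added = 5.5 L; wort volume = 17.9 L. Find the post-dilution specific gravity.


SG_new = 1 + (SG_old − 1)·V_old/(V_old + V_water)
pts = (1.051 − 1)·1000·17.9/(17.9 + 5.5) = 39.0128
SG_new = 1 + 39.0128/1000

1.0390


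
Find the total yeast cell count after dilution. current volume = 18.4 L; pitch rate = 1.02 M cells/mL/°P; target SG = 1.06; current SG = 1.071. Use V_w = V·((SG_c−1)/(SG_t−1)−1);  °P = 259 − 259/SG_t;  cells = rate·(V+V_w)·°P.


V_w = 18.4·((1.071−1)/(1.06−1)−1) = 3.3733
V_final = 18.4 + 3.3733 = 21.7733
°P = 259 − 259/1.06 = 14.6604
cells = 1.02·21.7733·14.6604

325.5894 billion cells


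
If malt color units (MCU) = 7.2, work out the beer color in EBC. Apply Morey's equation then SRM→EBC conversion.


SRM = 1.4922·MCU^0.6859;  EBC = SRM·1.97
SRM = 1.4922·7.2^0.6859 = 5.7792
EBC = 5.7792·1.97

11.3851 EBC


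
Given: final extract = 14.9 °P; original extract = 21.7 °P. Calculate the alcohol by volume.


SG = 259/(259 − P);  ABV = (OG − FG)·131.25
OG = 259/(259 − 21.7) = 1.0914
FG = 259/(259 − 14.9) = 1.0610
ABV = (1.0914 − 1.0610)·131.25

3.9906 % ABV


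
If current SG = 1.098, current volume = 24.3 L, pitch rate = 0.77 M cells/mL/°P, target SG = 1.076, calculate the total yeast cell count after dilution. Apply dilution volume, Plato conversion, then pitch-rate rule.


V_w = V·((SG_c−1)/(SG_t−1)−1);  °P = 259 − 259/SG_t;  cells = rate·(V+V_w)·°P
V_w = 24.3·((1.098−1)/(1.076−1)−1) = 7.0342
V_final = 24.3 + 7.0342 = 31.3342
°P = 259 − 259/1.076 = 18.2937
cells = 0.77·31.3342·18.2937

441.3779 billion cells


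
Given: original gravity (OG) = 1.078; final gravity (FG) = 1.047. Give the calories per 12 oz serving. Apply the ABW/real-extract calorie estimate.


ABW = (OG−FG)·131.25·0.79/FG;  °P = 259 − 259/SG (for OG→OE and FG→AE);  RE = 0.1808·OE + 0.8192·AE;  Cal = (6.9·ABW + 4·(RE−0.1))·FG·3.55
ABW = (1.078 − 1.047)·131.25·0.79/1.047 = 3.0700
OE = 259 − 259/1.078 = 18.7403 °P
AE = 259 − 259/1.047 = 11.6266 °P
RE = 0.1808·18.7403 + 0.8192·11.6266 = 12.9127 °P
Cal = (6.9·3.0700 + 4·(12.9127−0.1))·1.047·3.55

269.2263 kcal


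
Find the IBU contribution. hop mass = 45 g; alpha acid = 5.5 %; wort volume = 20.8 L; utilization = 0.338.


IBU = (α/100)·mass·U·1000 / V
IBU = (5.5/100)·45·0.338·1000 / 20.8

40.2188 IBU


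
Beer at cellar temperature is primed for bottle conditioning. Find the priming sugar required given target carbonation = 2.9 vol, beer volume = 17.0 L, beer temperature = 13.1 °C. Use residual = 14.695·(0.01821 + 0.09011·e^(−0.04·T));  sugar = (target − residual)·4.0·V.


residual = 14.695·(0.01821 + 0.09011·e^(−0.04·13.1)) = 1.0517
sugar = (2.9 − 1.0517)·4.0·17.0

125.6846 g


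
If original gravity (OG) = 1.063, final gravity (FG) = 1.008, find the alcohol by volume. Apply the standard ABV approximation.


ABV = (OG − FG) · 131.25
ABV = (1.063 − 1.008) · 131.25

7.2187 % ABV


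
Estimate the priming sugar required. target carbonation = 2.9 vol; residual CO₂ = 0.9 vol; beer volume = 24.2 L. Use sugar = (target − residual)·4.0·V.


sugar = (2.9 − 0.9)·4.0·24.2

193.6000 g


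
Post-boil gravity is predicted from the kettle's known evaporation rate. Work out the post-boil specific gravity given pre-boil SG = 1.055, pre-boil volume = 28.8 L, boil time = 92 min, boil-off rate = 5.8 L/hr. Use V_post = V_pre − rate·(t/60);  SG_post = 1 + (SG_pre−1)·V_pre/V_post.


V_post = 28.8 − 5.8·(92/60) = 19.9067
SG_post = 1 + (1.055 − 1)·28.8/19.9067

1.0796


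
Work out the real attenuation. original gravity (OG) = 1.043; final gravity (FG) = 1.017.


AA = (OG−FG)/(OG−1)·100;  RA = AA·0.8192
AA = (1.043 − 1.017)/(1.043 − 1)·100 = 60.4651
RA = 60.4651·0.8192

49.5330 %


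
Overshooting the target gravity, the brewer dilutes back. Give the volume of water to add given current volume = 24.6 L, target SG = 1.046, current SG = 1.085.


V_water = V·((SG_curr − 1)/(SG_target − 1) − 1)
V_water = 24.6·((1.085 − 1)/(1.046 − 1) − 1)

20.8565 L


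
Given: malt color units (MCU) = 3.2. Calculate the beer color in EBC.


SRM = 1.4922·MCU^0.6859;  EBC = SRM·1.97
SRM = 1.4922·3.2^0.6859 = 3.3137
EBC = 3.3137·1.97

6.5279 EBC


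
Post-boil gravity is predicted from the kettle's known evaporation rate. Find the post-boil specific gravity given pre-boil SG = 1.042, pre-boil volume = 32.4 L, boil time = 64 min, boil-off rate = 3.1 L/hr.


V_post = V_pre − rate·(t/60);  SG_post = 1 + (SG_pre−1)·V_pre/V_post
V_post = 32.4 − 3.1·(64/60) = 29.0933
SG_post = 1 + (1.042 − 1)·32.4/29.0933

1.0468


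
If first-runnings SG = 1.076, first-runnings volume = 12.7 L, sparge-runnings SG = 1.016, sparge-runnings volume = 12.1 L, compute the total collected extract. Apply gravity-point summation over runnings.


total = Σ (SG_i − 1)·1000·V_i
first = (1.076 − 1)·1000·12.7 = 965.2000
sparge = (1.016 − 1)·1000·12.1 = 193.6000
total = 965.2000 + 193.6000

1158.8000 gravity·L


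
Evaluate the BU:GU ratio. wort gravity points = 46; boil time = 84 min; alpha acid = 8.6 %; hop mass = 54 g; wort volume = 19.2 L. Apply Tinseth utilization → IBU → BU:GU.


U = 1.65·0.000125^(GP/1000)·(1−e^(−0.04t))/4.15;  IBU = (α/100)·m·U·1000/V;  BU:GU = IBU/GP
U = 1.65·0.000125^(46/1000)·(1−e^(−0.04·84))/4.15 = 0.2538
IBU = (8.6/100)·54·0.2538·1000/19.2 = 61.3947
BU:GU = 61.3947/46

1.3347


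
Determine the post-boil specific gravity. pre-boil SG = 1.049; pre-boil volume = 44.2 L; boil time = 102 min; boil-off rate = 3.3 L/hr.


V_post = V_pre − rate·(t/60);  SG_post = 1 + (SG_pre−1)·V_pre/V_post
V_post = 44.2 − 3.3·(102/60) = 38.5900
SG_post = 1 + (1.049 − 1)·44.2/38.5900

1.0561


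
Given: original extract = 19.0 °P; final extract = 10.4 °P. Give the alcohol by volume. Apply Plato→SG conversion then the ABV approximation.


SG = 259/(259 − P);  ABV = (OG − FG)·131.25
OG = 259/(259 − 19.0) = 1.0792
FG = 259/(259 − 10.4) = 1.0418
ABV = (1.0792 − 1.0418)·131.25

4.8999 % ABV


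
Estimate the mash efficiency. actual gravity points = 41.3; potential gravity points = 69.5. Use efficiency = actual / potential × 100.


efficiency = 41.3 / 69.5 × 100

59.4245 %


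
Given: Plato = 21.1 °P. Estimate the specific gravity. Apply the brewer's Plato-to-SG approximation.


SG = 259/(259 − P)
SG = 259/(259 − 21.1)

1.0887


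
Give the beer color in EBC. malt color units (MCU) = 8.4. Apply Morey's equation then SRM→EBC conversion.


SRM = 1.4922·MCU^0.6859;  EBC = SRM·1.97
SRM = 1.4922·8.4^0.6859 = 6.4238
EBC = 6.4238·1.97

12.6548 EBC


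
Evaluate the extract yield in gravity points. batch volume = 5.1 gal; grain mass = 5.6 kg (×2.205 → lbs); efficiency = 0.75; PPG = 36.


points = lbs × PPG × eff / vol
lbs = 5.6 × 2.205 = 12.3480
points = 12.3480 × 36 × 0.75 / 5.1

65.3718 points


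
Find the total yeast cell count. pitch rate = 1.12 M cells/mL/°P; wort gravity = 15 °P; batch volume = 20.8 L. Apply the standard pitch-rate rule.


cells (billions) = rate · V_L · °P
cells = 1.12 · 20.8 · 15

349.4400 billion cells


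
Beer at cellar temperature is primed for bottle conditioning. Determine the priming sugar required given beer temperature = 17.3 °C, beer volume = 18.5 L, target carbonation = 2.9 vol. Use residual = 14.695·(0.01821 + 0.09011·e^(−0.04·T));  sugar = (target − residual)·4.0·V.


residual = 14.695·(0.01821 + 0.09011·e^(−0.04·17.3)) = 0.9304
sugar = (2.9 − 0.9304)·4.0·18.5

145.7475 g


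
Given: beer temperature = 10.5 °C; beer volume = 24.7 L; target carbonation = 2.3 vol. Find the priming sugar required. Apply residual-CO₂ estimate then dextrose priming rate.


residual = 14.695·(0.01821 + 0.09011·e^(−0.04·T));  sugar = (target − residual)·4.0·V
residual = 14.695·(0.01821 + 0.09011·e^(−0.04·10.5)) = 1.1376
sugar = (2.3 − 1.1376)·4.0·24.7

114.8416 g


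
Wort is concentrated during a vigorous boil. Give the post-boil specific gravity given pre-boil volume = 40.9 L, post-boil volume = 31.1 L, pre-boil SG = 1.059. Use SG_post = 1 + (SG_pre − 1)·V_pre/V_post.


pts_pre = (1.059 − 1)·1000 = 59.0000
pts_post = 59.0000·40.9/31.1 = 77.5916
SG_post = 1 + 77.5916/1000

1.0776


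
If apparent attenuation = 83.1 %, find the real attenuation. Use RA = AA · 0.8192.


RA = 83.1 · 0.8192

68.0755 %


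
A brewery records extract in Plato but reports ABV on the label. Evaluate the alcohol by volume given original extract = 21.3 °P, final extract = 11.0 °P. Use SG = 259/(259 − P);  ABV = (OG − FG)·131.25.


OG = 259/(259 − 21.3) = 1.0896
FG = 259/(259 − 11.0) = 1.0444
ABV = (1.0896 − 1.0444)·131.25

5.9396 % ABV


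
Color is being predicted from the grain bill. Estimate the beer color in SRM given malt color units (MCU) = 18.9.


SRM = 1.4922 · MCU^0.6859
SRM = 1.4922 · 18.9^0.6859

11.2035 SRM


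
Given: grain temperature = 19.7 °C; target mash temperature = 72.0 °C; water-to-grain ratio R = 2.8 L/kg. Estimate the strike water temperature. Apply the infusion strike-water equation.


T_strike = (0.41/R)·(T_mash − T_grain) + T_mash
T_strike = (0.41/2.8)·(72.0 − 19.7) + 72.0

79.6582 °C


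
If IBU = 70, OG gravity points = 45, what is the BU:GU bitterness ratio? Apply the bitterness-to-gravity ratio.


BU:GU = IBU / OG_points
BU:GU = 70 / 45

1.5556


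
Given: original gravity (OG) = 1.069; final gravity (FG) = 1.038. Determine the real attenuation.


AA = (OG−FG)/(OG−1)·100;  RA = AA·0.8192
AA = (1.069 − 1.038)/(1.069 − 1)·100 = 44.9275
RA = 44.9275·0.8192

36.8046 %


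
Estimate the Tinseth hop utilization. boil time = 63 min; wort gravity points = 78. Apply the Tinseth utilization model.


U = 1.65·0.000125^(GP/1000) · (1 − e^(−0.04·t))/4.15
bigness = 1.65·0.000125^(78/1000) = 0.8185
boil_factor = (1 − e^(−0.04·63))/4.15 = 0.2216
U = 0.8185 · 0.2216

0.1814


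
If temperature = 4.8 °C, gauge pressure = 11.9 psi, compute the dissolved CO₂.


vols = (P + 14.695)·(0.01821 + 0.09011·e^(−0.04·T))
vols = (11.9 + 14.695)·(0.01821 + 0.09011·e^(−0.04·4.8))

2.4621 volumes


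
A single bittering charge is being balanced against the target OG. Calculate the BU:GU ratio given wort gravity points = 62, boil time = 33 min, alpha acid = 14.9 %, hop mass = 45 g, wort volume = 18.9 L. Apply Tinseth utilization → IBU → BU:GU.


U = 1.65·0.000125^(GP/1000)·(1−e^(−0.04t))/4.15;  IBU = (α/100)·m·U·1000/V;  BU:GU = IBU/GP
U = 1.65·0.000125^(62/1000)·(1−e^(−0.04·33))/4.15 = 0.1669
IBU = (14.9/100)·45·0.1669·1000/18.9 = 59.2114
BU:GU = 59.2114/62

0.9550


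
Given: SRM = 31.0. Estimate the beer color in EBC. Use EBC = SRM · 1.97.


EBC = 31.0 · 1.97

61.0700 EBC


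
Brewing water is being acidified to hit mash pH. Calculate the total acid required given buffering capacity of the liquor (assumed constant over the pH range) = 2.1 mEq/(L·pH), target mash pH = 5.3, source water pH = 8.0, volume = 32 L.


acid = buffering capacity · (pH_source − pH_target) · V
acid = 2.1 · (8.0 − 5.3) · 32

181.4400 mEq


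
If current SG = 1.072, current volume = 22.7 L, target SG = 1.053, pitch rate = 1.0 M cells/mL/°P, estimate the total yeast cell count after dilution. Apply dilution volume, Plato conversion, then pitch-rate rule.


V_w = V·((SG_c−1)/(SG_t−1)−1);  °P = 259 − 259/SG_t;  cells = rate·(V+V_w)·°P
V_w = 22.7·((1.072−1)/(1.053−1)−1) = 8.1377
V_final = 22.7 + 8.1377 = 30.8377
°P = 259 − 259/1.053 = 13.0361
cells = 1.0·30.8377·13.0361

402.0034 billion cells


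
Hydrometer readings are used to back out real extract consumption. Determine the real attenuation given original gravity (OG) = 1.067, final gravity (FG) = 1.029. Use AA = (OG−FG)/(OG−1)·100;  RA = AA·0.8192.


AA = (1.067 − 1.029)/(1.067 − 1)·100 = 56.7164
RA = 56.7164·0.8192

46.4621 %


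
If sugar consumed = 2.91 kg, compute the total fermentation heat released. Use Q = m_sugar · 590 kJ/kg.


Q = 2.91 · 590

1716.9000 kJ


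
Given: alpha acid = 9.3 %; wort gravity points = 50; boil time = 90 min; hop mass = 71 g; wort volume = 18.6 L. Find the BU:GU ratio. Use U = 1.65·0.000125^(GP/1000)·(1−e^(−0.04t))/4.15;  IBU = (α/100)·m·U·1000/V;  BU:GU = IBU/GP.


U = 1.65·0.000125^(50/1000)·(1−e^(−0.04·90))/4.15 = 0.2467
IBU = (9.3/100)·71·0.2467·1000/18.6 = 87.5947
BU:GU = 87.5947/50

1.7519


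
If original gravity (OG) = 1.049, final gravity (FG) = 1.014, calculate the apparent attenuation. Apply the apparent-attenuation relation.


AA = (OG − FG)/(OG − 1) · 100
AA = (1.049 − 1.014)/(1.049 − 1) · 100

71.4286 %


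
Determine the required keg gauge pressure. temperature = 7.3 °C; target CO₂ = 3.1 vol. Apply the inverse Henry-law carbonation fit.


psi = vols/(0.01821 + 0.09011·e^(−0.04·T)) − 14.695
psi = 3.1/(0.01821 + 0.09011·e^(−0.04·7.3)) − 14.695

21.5618 psi


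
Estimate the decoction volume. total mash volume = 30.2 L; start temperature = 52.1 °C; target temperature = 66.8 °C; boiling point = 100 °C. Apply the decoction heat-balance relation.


V_dec = V_total·(T_target − T_start)/(T_boil − T_start)
V_dec = 30.2·(66.8 − 52.1)/(100 − 52.1)

9.2681 L


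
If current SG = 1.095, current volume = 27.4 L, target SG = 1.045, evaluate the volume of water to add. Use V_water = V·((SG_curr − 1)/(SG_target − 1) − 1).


V_water = 27.4·((1.095 − 1)/(1.045 − 1) − 1)

30.4444 L


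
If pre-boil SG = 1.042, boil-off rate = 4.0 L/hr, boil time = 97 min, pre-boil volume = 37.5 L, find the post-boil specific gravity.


V_post = V_pre − rate·(t/60);  SG_post = 1 + (SG_pre−1)·V_pre/V_post
V_post = 37.5 − 4.0·(97/60) = 31.0333
SG_post = 1 + (1.042 − 1)·37.5/31.0333

1.0508


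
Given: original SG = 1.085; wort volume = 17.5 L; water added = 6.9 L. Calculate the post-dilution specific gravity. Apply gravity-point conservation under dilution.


SG_new = 1 + (SG_old − 1)·V_old/(V_old + V_water)
pts = (1.085 − 1)·1000·17.5/(17.5 + 6.9) = 60.9631
SG_new = 1 + 60.9631/1000

1.0610


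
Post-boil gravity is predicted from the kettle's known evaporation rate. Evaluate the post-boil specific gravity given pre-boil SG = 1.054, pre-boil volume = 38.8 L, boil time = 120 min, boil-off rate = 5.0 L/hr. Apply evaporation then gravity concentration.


V_post = V_pre − rate·(t/60);  SG_post = 1 + (SG_pre−1)·V_pre/V_post
V_post = 38.8 − 5.0·(120/60) = 28.8000
SG_post = 1 + (1.054 − 1)·38.8/28.8000

1.0728


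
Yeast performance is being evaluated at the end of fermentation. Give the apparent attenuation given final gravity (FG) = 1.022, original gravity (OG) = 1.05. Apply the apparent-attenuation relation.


AA = (OG − FG)/(OG − 1) · 100
AA = (1.05 − 1.022)/(1.05 − 1) · 100

56.0000 %


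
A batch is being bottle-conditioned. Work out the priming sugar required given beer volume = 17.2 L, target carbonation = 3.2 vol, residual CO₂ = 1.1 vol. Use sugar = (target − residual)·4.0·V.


sugar = (3.2 − 1.1)·4.0·17.2

144.4800 g


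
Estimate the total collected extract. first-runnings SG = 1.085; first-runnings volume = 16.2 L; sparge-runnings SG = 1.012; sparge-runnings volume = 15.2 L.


total = Σ (SG_i − 1)·1000·V_i
first = (1.085 − 1)·1000·16.2 = 1377.0000
sparge = (1.012 − 1)·1000·15.2 = 182.4000
total = 1377.0000 + 182.4000

1559.4000 gravity·L


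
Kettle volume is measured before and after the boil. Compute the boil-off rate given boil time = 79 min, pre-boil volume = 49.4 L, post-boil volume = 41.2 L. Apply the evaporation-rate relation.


rate = (V_pre − V_post) / (t_min/60)
rate = (49.4 − 41.2) / (79/60)

6.2278 L/hr


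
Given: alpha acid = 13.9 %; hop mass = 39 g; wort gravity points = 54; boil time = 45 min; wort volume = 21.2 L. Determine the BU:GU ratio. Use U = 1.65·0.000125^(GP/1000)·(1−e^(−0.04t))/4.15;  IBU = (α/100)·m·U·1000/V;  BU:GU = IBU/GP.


U = 1.65·0.000125^(54/1000)·(1−e^(−0.04·45))/4.15 = 0.2043
IBU = (13.9/100)·39·0.2043·1000/21.2 = 52.2328
BU:GU = 52.2328/54

0.9673


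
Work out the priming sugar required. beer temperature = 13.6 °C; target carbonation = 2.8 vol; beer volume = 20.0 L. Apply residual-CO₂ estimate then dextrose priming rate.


residual = 14.695·(0.01821 + 0.09011·e^(−0.04·T));  sugar = (target − residual)·4.0·V
residual = 14.695·(0.01821 + 0.09011·e^(−0.04·13.6)) = 1.0362
sugar = (2.8 − 1.0362)·4.0·20.0

141.1063 g


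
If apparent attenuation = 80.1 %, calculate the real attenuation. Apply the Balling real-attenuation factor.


RA = AA · 0.8192
RA = 80.1 · 0.8192

65.6179 %


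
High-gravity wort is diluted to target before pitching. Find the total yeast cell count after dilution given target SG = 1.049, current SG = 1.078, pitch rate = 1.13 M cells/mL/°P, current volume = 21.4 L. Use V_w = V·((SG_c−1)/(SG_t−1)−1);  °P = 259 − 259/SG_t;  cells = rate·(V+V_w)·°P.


V_w = 21.4·((1.078−1)/(1.049−1)−1) = 12.6653
V_final = 21.4 + 12.6653 = 34.0653
°P = 259 − 259/1.049 = 12.0982
cells = 1.13·34.0653·12.0982

465.7052 billion cells


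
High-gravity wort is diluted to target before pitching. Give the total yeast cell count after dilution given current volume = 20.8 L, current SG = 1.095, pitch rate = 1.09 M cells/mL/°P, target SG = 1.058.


V_w = V·((SG_c−1)/(SG_t−1)−1);  °P = 259 − 259/SG_t;  cells = rate·(V+V_w)·°P
V_w = 20.8·((1.095−1)/(1.058−1)−1) = 13.2690
V_final = 20.8 + 13.2690 = 34.0690
°P = 259 − 259/1.058 = 14.1985
cells = 1.09·34.0690·14.1985

527.2633 billion cells


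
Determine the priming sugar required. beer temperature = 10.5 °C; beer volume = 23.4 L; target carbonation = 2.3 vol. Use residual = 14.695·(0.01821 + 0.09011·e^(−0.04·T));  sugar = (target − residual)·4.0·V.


residual = 14.695·(0.01821 + 0.09011·e^(−0.04·10.5)) = 1.1376
sugar = (2.3 − 1.1376)·4.0·23.4

108.7973 g


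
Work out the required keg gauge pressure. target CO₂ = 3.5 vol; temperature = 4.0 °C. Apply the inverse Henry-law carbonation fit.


psi = vols/(0.01821 + 0.09011·e^(−0.04·T)) − 14.695
psi = 3.5/(0.01821 + 0.09011·e^(−0.04·4.0)) − 14.695

22.1484 psi


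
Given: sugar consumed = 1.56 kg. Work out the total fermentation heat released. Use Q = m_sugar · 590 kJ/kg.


Q = 1.56 · 590

920.4000 kJ


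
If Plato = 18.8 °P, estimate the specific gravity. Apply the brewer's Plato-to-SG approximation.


SG = 259/(259 − P)
SG = 259/(259 − 18.8)

1.0783


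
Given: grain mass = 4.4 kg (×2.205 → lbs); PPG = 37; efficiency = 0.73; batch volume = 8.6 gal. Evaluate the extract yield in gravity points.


points = lbs × PPG × eff / vol
lbs = 4.4 × 2.205 = 9.7020
points = 9.7020 × 37 × 0.73 / 8.6

30.4710 points


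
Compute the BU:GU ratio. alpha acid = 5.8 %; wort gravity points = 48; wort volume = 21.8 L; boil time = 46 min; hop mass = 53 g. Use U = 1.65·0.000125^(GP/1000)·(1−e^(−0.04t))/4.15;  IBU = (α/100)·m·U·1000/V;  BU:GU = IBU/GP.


U = 1.65·0.000125^(48/1000)·(1−e^(−0.04·46))/4.15 = 0.2173
IBU = (5.8/100)·53·0.2173·1000/21.8 = 30.6355
BU:GU = 30.6355/48

0.6382


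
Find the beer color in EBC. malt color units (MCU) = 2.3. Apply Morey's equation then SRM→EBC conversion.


SRM = 1.4922·MCU^0.6859;  EBC = SRM·1.97
SRM = 1.4922·2.3^0.6859 = 2.6420
EBC = 2.6420·1.97

5.2048 EBC


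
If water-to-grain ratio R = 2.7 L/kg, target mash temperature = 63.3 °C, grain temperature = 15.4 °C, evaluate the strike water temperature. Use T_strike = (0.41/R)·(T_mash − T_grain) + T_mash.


T_strike = (0.41/2.7)·(63.3 − 15.4) + 63.3

70.5737 °C


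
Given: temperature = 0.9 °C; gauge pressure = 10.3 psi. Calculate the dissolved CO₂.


vols = (P + 14.695)·(0.01821 + 0.09011·e^(−0.04·T))
vols = (10.3 + 14.695)·(0.01821 + 0.09011·e^(−0.04·0.9))

2.6278 volumes


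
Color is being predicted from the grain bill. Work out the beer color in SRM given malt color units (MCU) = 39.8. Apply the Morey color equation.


SRM = 1.4922 · MCU^0.6859
SRM = 1.4922 · 39.8^0.6859

18.6718 SRM


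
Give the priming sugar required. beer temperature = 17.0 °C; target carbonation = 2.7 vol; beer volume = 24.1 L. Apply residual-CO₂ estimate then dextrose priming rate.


residual = 14.695·(0.01821 + 0.09011·e^(−0.04·T));  sugar = (target − residual)·4.0·V
residual = 14.695·(0.01821 + 0.09011·e^(−0.04·17.0)) = 0.9384
sugar = (2.7 − 0.9384)·4.0·24.1

169.8143 g


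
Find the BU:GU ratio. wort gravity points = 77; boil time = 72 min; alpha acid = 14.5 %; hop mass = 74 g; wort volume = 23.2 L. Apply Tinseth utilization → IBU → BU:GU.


U = 1.65·0.000125^(GP/1000)·(1−e^(−0.04t))/4.15;  IBU = (α/100)·m·U·1000/V;  BU:GU = IBU/GP
U = 1.65·0.000125^(77/1000)·(1−e^(−0.04·72))/4.15 = 0.1878
IBU = (14.5/100)·74·0.1878·1000/23.2 = 86.8800
BU:GU = 86.8800/77

1.1283


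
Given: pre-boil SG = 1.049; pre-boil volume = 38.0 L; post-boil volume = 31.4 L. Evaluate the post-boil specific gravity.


SG_post = 1 + (SG_pre − 1)·V_pre/V_post
pts_pre = (1.049 − 1)·1000 = 49.0000
pts_post = 49.0000·38.0/31.4 = 59.2994
SG_post = 1 + 59.2994/1000

1.0593


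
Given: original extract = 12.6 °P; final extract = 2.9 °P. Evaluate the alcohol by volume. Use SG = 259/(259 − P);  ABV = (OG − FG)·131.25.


OG = 259/(259 − 12.6) = 1.0511
FG = 259/(259 − 2.9) = 1.0113
ABV = (1.0511 − 1.0113)·131.25

5.2254 % ABV


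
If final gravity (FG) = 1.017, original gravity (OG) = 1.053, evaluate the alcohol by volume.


ABV = (OG − FG) · 131.25
ABV = (1.053 − 1.017) · 131.25

4.7250 % ABV


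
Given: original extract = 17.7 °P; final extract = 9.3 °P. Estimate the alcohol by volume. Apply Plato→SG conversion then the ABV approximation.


SG = 259/(259 − P);  ABV = (OG − FG)·131.25
OG = 259/(259 − 17.7) = 1.0734
FG = 259/(259 − 9.3) = 1.0372
ABV = (1.0734 − 1.0372)·131.25

4.7392 % ABV


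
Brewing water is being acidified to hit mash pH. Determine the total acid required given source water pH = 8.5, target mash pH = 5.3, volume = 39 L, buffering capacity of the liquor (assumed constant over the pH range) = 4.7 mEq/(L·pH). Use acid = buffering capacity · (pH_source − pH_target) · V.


acid = 4.7 · (8.5 − 5.3) · 39

586.5600 mEq


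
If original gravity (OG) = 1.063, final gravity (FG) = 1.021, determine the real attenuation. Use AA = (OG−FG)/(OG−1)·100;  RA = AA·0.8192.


AA = (1.063 − 1.021)/(1.063 − 1)·100 = 66.6667
RA = 66.6667·0.8192

54.6133 %


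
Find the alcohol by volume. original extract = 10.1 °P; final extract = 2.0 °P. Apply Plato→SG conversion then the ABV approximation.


SG = 259/(259 − P);  ABV = (OG − FG)·131.25
OG = 259/(259 − 10.1) = 1.0406
FG = 259/(259 − 2.0) = 1.0078
ABV = (1.0406 − 1.0078)·131.25

4.3045 % ABV


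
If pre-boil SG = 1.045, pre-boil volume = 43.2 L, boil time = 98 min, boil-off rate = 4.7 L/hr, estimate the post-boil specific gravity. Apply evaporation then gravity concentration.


V_post = V_pre − rate·(t/60);  SG_post = 1 + (SG_pre−1)·V_pre/V_post
V_post = 43.2 − 4.7·(98/60) = 35.5233
SG_post = 1 + (1.045 − 1)·43.2/35.5233

1.0547


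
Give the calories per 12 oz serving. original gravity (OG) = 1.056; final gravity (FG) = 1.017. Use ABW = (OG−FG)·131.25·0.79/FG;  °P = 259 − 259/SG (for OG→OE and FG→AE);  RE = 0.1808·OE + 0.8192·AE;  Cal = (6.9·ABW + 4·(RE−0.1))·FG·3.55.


ABW = (1.056 − 1.017)·131.25·0.79/1.017 = 3.9762
OE = 259 − 259/1.056 = 13.7348 °P
AE = 259 − 259/1.017 = 4.3294 °P
RE = 0.1808·13.7348 + 0.8192·4.3294 = 6.0299 °P
Cal = (6.9·3.9762 + 4·(6.0299−0.1))·1.017·3.55

184.6893 kcal


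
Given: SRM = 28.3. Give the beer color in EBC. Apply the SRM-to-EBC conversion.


EBC = SRM · 1.97
EBC = 28.3 · 1.97

55.7510 EBC


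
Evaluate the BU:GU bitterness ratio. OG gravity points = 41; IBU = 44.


BU:GU = IBU / OG_points
BU:GU = 44 / 41

1.0732


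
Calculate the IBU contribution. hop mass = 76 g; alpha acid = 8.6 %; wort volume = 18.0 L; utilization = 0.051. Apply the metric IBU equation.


IBU = (α/100)·mass·U·1000 / V
IBU = (8.6/100)·76·0.051·1000 / 18.0

18.5187 IBU


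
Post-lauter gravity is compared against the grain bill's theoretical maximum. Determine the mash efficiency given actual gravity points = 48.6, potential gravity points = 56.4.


efficiency = actual / potential × 100
efficiency = 48.6 / 56.4 × 100

86.1702 %


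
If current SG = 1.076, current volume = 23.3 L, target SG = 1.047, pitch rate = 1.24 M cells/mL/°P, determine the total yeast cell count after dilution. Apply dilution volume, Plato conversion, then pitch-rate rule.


V_w = V·((SG_c−1)/(SG_t−1)−1);  °P = 259 − 259/SG_t;  cells = rate·(V+V_w)·°P
V_w = 23.3·((1.076−1)/(1.047−1)−1) = 14.3766
V_final = 23.3 + 14.3766 = 37.6766
°P = 259 − 259/1.047 = 11.6266
cells = 1.24·37.6766·11.6266

543.1806 billion cells


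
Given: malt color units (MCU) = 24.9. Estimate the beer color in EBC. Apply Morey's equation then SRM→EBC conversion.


SRM = 1.4922·MCU^0.6859;  EBC = SRM·1.97
SRM = 1.4922·24.9^0.6859 = 13.5357
EBC = 13.5357·1.97

26.6653 EBC


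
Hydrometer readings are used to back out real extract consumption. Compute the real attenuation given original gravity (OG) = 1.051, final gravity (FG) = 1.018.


AA = (OG−FG)/(OG−1)·100;  RA = AA·0.8192
AA = (1.051 − 1.018)/(1.051 − 1)·100 = 64.7059
RA = 64.7059·0.8192

53.0071 %


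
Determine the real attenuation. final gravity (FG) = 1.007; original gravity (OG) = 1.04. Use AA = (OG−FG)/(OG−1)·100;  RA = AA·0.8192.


AA = (1.04 − 1.007)/(1.04 − 1)·100 = 82.5000
RA = 82.5000·0.8192

67.5840 %


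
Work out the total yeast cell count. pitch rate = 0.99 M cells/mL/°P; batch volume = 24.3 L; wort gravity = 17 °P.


cells (billions) = rate · V_L · °P
cells = 0.99 · 24.3 · 17

408.9690 billion cells


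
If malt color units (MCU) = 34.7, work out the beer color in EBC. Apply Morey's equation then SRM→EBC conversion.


SRM = 1.4922·MCU^0.6859;  EBC = SRM·1.97
SRM = 1.4922·34.7^0.6859 = 16.9957
EBC = 16.9957·1.97

33.4815 EBC


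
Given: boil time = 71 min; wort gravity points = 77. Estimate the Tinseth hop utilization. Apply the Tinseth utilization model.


U = 1.65·0.000125^(GP/1000) · (1 − e^(−0.04·t))/4.15
bigness = 1.65·0.000125^(77/1000) = 0.8259
boil_factor = (1 − e^(−0.04·71))/4.15 = 0.2269
U = 0.8259 · 0.2269

0.1874


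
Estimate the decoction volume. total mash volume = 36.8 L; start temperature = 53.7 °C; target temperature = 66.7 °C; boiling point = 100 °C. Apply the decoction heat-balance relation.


V_dec = V_total·(T_target − T_start)/(T_boil − T_start)
V_dec = 36.8·(66.7 − 53.7)/(100 − 53.7)

10.3326 L


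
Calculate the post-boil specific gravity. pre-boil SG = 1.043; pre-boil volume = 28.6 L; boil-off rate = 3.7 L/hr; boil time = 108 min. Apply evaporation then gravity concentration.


V_post = V_pre − rate·(t/60);  SG_post = 1 + (SG_pre−1)·V_pre/V_post
V_post = 28.6 − 3.7·(108/60) = 21.9400
SG_post = 1 + (1.043 − 1)·28.6/21.9400

1.0561


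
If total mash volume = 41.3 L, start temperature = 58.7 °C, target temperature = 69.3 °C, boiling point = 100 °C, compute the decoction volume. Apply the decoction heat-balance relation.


V_dec = V_total·(T_target − T_start)/(T_boil − T_start)
V_dec = 41.3·(69.3 − 58.7)/(100 − 58.7)

10.6000 L


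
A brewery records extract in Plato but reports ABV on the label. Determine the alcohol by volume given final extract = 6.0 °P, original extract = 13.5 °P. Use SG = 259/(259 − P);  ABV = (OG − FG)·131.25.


OG = 259/(259 − 13.5) = 1.0550
FG = 259/(259 − 6.0) = 1.0237
ABV = (1.0550 − 1.0237)·131.25

4.1048 % ABV


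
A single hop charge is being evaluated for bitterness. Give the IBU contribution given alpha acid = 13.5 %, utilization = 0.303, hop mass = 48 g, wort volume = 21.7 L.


IBU = (α/100)·mass·U·1000 / V
IBU = (13.5/100)·48·0.303·1000 / 21.7

90.4811 IBU


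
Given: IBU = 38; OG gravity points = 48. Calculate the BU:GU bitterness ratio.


BU:GU = IBU / OG_points
BU:GU = 38 / 48

0.7917


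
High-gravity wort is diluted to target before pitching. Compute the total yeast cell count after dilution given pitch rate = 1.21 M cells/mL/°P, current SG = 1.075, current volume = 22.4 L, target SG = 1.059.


V_w = V·((SG_c−1)/(SG_t−1)−1);  °P = 259 − 259/SG_t;  cells = rate·(V+V_w)·°P
V_w = 22.4·((1.075−1)/(1.059−1)−1) = 6.0746
V_final = 22.4 + 6.0746 = 28.4746
°P = 259 − 259/1.059 = 14.4297
cells = 1.21·28.4746·14.4297

497.1626 billion cells


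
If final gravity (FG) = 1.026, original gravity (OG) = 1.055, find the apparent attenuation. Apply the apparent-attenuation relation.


AA = (OG − FG)/(OG − 1) · 100
AA = (1.055 − 1.026)/(1.055 − 1) · 100

52.7273 %


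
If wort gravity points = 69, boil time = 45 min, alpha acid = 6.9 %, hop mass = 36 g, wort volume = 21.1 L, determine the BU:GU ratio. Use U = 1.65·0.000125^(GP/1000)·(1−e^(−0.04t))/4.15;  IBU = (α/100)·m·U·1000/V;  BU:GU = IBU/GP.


U = 1.65·0.000125^(69/1000)·(1−e^(−0.04·45))/4.15 = 0.1785
IBU = (6.9/100)·36·0.1785·1000/21.1 = 21.0147
BU:GU = 21.0147/69

0.3046


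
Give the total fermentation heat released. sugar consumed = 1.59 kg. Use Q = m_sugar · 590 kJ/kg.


Q = 1.59 · 590

938.1000 kJ


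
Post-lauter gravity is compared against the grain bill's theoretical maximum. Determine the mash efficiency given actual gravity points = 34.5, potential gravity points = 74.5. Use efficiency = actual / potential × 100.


efficiency = 34.5 / 74.5 × 100

46.3087 %


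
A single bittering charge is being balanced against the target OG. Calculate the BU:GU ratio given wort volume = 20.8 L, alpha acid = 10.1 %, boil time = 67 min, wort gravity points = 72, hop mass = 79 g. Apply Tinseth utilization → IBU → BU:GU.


U = 1.65·0.000125^(GP/1000)·(1−e^(−0.04t))/4.15;  IBU = (α/100)·m·U·1000/V;  BU:GU = IBU/GP
U = 1.65·0.000125^(72/1000)·(1−e^(−0.04·67))/4.15 = 0.1939
IBU = (10.1/100)·79·0.1939·1000/20.8 = 74.3793
BU:GU = 74.3793/72

1.0330


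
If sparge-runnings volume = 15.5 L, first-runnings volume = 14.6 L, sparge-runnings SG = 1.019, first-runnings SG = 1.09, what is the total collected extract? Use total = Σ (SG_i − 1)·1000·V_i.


first = (1.09 − 1)·1000·14.6 = 1314.0000
sparge = (1.019 − 1)·1000·15.5 = 294.5000
total = 1314.0000 + 294.5000

1608.5000 gravity·L


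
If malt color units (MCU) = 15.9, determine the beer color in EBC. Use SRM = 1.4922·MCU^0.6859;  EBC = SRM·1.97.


SRM = 1.4922·15.9^0.6859 = 9.9510
EBC = 9.9510·1.97

19.6034 EBC


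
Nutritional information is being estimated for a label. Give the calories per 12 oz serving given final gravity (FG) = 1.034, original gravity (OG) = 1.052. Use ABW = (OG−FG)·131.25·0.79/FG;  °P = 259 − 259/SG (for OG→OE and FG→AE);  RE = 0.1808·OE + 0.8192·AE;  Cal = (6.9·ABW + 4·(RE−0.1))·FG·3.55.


ABW = (1.052 − 1.034)·131.25·0.79/1.034 = 1.8050
OE = 259 − 259/1.052 = 12.8023 °P
AE = 259 − 259/1.034 = 8.5164 °P
RE = 0.1808·12.8023 + 0.8192·8.5164 = 9.2913 °P
Cal = (6.9·1.8050 + 4·(9.2913−0.1))·1.034·3.55

180.6712 kcal


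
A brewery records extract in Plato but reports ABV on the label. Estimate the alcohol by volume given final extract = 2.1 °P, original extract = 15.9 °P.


SG = 259/(259 − P);  ABV = (OG − FG)·131.25
OG = 259/(259 − 15.9) = 1.0654
FG = 259/(259 − 2.1) = 1.0082
ABV = (1.0654 − 1.0082)·131.25

7.5115 % ABV


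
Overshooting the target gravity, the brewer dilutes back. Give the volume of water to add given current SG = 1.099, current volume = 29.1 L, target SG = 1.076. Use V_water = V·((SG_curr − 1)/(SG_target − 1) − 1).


V_water = 29.1·((1.099 − 1)/(1.076 − 1) − 1)

8.8066 L


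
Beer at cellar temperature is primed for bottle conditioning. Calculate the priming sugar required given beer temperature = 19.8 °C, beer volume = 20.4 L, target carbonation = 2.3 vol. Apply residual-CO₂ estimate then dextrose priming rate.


residual = 14.695·(0.01821 + 0.09011·e^(−0.04·T));  sugar = (target − residual)·4.0·V
residual = 14.695·(0.01821 + 0.09011·e^(−0.04·19.8)) = 0.8674
sugar = (2.3 − 0.8674)·4.0·20.4

116.9033 g


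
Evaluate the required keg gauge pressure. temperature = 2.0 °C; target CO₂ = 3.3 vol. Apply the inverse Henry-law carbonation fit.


psi = vols/(0.01821 + 0.09011·e^(−0.04·T)) − 14.695
psi = 3.3/(0.01821 + 0.09011·e^(−0.04·2.0)) − 14.695

17.8519 psi


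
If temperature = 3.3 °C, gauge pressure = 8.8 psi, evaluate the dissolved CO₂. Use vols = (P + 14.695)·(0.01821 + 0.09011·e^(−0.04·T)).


vols = (8.8 + 14.695)·(0.01821 + 0.09011·e^(−0.04·3.3))

2.2832 volumes


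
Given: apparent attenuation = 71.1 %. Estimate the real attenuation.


RA = AA · 0.8192
RA = 71.1 · 0.8192

58.2451 %


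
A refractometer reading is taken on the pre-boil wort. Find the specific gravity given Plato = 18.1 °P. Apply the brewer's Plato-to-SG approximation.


SG = 259/(259 − P)
SG = 259/(259 − 18.1)

1.0751


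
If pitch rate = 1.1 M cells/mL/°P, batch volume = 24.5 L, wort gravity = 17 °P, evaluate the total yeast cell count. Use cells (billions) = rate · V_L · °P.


cells = 1.1 · 24.5 · 17

458.1500 billion cells


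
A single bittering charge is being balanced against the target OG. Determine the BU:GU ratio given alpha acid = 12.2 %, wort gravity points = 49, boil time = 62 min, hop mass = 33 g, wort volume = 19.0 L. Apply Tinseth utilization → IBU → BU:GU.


U = 1.65·0.000125^(GP/1000)·(1−e^(−0.04t))/4.15;  IBU = (α/100)·m·U·1000/V;  BU:GU = IBU/GP
U = 1.65·0.000125^(49/1000)·(1−e^(−0.04·62))/4.15 = 0.2345
IBU = (12.2/100)·33·0.2345·1000/19.0 = 49.6960
BU:GU = 49.6960/49

1.0142


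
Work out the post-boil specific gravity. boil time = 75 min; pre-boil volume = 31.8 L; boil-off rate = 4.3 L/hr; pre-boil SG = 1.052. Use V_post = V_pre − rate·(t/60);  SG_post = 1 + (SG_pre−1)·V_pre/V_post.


V_post = 31.8 − 4.3·(75/60) = 26.4250
SG_post = 1 + (1.052 − 1)·31.8/26.4250

1.0626


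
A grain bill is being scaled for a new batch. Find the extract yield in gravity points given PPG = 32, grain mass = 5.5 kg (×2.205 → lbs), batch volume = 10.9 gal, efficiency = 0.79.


points = lbs × PPG × eff / vol
lbs = 5.5 × 2.205 = 12.1275
points = 12.1275 × 32 × 0.79 / 10.9

28.1269 points


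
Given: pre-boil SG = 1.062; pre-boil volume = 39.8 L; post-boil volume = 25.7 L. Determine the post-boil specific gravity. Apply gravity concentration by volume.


SG_post = 1 + (SG_pre − 1)·V_pre/V_post
pts_pre = (1.062 − 1)·1000 = 62.0000
pts_post = 62.0000·39.8/25.7 = 96.0156
SG_post = 1 + 96.0156/1000

1.0960


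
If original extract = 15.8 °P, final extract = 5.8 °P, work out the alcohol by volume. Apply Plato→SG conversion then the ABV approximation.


SG = 259/(259 − P);  ABV = (OG − FG)·131.25
OG = 259/(259 − 15.8) = 1.0650
FG = 259/(259 − 5.8) = 1.0229
ABV = (1.0650 − 1.0229)·131.25

5.5204 % ABV


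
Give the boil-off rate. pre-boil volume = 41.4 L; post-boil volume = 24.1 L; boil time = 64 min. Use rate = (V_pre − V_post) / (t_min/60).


rate = (41.4 − 24.1) / (64/60)

16.2187 L/hr


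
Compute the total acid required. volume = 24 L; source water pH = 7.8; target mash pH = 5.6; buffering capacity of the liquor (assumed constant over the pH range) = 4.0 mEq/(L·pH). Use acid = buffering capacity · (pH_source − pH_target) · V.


acid = 4.0 · (7.8 − 5.6) · 24

211.2000 mEq


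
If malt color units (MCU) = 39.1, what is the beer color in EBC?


SRM = 1.4922·MCU^0.6859;  EBC = SRM·1.97
SRM = 1.4922·39.1^0.6859 = 18.4460
EBC = 18.4460·1.97

36.3385 EBC


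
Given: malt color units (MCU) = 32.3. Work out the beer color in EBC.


SRM = 1.4922·MCU^0.6859;  EBC = SRM·1.97
SRM = 1.4922·32.3^0.6859 = 16.1804
EBC = 16.1804·1.97

31.8754 EBC


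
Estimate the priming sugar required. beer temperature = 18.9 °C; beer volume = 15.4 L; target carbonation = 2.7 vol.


residual = 14.695·(0.01821 + 0.09011·e^(−0.04·T));  sugar = (target − residual)·4.0·V
residual = 14.695·(0.01821 + 0.09011·e^(−0.04·18.9)) = 0.8893
sugar = (2.7 − 0.8893)·4.0·15.4

111.5363 g


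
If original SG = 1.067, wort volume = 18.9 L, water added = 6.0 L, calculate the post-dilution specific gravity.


SG_new = 1 + (SG_old − 1)·V_old/(V_old + V_water)
pts = (1.067 − 1)·1000·18.9/(18.9 + 6.0) = 50.8554
SG_new = 1 + 50.8554/1000

1.0509


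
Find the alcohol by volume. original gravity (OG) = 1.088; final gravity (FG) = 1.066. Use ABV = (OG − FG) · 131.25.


ABV = (1.088 − 1.066) · 131.25

2.8875 % ABV


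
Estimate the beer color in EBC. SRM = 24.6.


EBC = SRM · 1.97
EBC = 24.6 · 1.97

48.4620 EBC
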